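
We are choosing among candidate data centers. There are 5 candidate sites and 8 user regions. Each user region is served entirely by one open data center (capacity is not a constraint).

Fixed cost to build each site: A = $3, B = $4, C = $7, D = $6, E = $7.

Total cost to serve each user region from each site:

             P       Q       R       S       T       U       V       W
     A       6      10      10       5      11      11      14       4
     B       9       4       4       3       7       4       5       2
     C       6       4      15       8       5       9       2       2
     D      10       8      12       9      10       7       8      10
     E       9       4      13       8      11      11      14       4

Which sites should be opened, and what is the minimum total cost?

For any fixed open set, each user region goes to its cheapest open site; total = fixed + service.
{B, C}: P→C 6, Q→B 4, R→B 4, S→B 3, T→C 5, U→B 4, V→C 2, W→B 2. Service 30; fixed 11; total 41.
{A, B}: P→A 6, Q→B 4, R→B 4, S→B 3, T→B 7, U→B 4, V→B 5, W→B 2. Service 35; fixed 7; total 42.
{B}: service 38 + fixed 4 = 42
{A, B, C, D, E}: service 30 + fixed 27 = 57
No other subset beats 41.

Open B and C; minimum total cost 41.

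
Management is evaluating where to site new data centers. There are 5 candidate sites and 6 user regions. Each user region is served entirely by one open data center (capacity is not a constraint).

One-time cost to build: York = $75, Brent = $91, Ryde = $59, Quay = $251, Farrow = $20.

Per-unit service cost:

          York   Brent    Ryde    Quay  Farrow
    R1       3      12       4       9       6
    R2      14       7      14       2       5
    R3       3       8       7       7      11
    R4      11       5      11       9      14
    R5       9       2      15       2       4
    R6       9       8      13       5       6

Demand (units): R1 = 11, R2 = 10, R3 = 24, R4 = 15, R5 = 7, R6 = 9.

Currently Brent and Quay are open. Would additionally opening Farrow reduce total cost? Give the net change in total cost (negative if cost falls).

Yes — net change −13 (cost falls by 13).

Current service cost with {Brent, Quay}: 421.
Adding Farrow: each user region re-picks its cheapest; new service cost 388, saving 33.
Extra fixed cost: 20. Net change = 20 − 33 = -13.
(Totals: 763 → 750.)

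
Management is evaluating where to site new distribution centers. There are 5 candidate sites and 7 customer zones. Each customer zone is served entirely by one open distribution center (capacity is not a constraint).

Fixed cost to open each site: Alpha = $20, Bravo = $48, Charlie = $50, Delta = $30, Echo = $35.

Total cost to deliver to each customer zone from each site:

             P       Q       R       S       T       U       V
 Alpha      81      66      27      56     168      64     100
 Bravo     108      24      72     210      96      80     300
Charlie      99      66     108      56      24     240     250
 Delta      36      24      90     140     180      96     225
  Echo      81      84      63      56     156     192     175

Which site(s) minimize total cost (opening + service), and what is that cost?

Open Alpha, Charlie and Delta; minimum total cost 431.

For any fixed open set, each customer zone goes to its cheapest open site; total = fixed + service.
{Alpha, Charlie, Delta}: P→Delta 36, Q→Delta 24, R→Alpha 27, S→Alpha 56, T→Charlie 24, U→Alpha 64, V→Alpha 100. Service 331; fixed 100; total 431.
{Alpha, Charlie, Delta, Echo}: service 331 + fixed 135 = 466
{Alpha, Bravo, Charlie, Delta}: service 331 + fixed 148 = 479
{Alpha, Bravo, Charlie, Delta, Echo}: service 331 + fixed 183 = 514
No other subset beats 431.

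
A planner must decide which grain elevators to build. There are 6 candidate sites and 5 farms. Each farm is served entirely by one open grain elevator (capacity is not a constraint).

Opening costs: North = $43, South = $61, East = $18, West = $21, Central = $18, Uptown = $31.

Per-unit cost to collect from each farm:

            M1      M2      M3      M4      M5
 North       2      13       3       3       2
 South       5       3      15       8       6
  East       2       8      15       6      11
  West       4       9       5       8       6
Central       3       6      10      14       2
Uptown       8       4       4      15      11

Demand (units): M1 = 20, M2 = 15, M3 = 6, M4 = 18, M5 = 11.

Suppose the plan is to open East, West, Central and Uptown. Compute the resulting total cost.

Total cost: 342

Each farm is assigned to its cheapest site among the open ones.
{East, West, Central, Uptown}: M1→East 2·20=40, M2→Uptown 4·15=60, M3→Uptown 4·6=24, M4→East 6·18=108, M5→Central 2·11=22. Service 254; fixed 88; total 342.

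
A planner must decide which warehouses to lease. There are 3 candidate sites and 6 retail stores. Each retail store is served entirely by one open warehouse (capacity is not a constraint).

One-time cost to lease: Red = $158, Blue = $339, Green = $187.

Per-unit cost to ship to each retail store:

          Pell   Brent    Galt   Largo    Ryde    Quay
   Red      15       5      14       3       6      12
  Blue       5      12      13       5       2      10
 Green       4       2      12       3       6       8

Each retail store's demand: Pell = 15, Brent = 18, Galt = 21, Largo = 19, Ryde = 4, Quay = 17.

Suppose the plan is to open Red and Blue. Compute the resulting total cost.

Total cost: 1170

Each retail store is assigned to its cheapest site among the open ones.
{Red, Blue}: Pell→Blue 5·15=75, Brent→Red 5·18=90, Galt→Blue 13·21=273, Largo→Red 3·19=57, Ryde→Blue 2·4=8, Quay→Blue 10·17=170. Service 673; fixed 497; total 1170.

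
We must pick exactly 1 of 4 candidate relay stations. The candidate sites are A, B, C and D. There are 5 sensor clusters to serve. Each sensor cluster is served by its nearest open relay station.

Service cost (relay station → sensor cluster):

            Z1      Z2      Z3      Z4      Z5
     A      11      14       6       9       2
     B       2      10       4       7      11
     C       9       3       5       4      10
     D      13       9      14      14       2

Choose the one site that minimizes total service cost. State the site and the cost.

With exactly 1 open, each sensor cluster uses its cheapest among the chosen.
{C}: Z1→C 9, Z2→C 3, Z3→C 5, Z4→C 4, Z5→C 10. Service cost 31.
{B}: service cost 34
{A}: service cost 42
Among all 4 size-1 choices, {C} is lowest.

Choose C only; total service cost 31.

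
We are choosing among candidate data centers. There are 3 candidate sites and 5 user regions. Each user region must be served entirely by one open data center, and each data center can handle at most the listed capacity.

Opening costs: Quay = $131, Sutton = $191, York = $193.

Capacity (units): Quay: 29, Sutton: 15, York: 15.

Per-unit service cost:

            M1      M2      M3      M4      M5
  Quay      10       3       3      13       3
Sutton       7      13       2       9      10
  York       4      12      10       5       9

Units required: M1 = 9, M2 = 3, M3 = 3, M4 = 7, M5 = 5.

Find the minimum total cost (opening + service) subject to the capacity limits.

Minimum total cost: 345

Open {Quay}: M1→Quay 10·9=90, M2→Quay 3·3=9, M3→Quay 3·3=9, M4→Quay 13·7=91, M5→Quay 3·5=15.
Loads: Quay carries 27/29. Service 214; fixed 131; total 345.
Next best feasible plan costs 482.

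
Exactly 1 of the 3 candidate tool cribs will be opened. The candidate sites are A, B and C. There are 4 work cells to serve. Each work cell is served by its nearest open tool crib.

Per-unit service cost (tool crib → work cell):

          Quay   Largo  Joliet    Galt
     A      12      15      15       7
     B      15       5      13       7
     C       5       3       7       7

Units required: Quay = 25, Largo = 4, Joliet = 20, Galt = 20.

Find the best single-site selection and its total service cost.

Choose C only; total service cost 417.

With exactly 1 open, each work cell uses its cheapest among the chosen.
{C}: Quay→C 5·25=125, Largo→C 3·4=12, Joliet→C 7·20=140, Galt→C 7·20=140. Service cost 417.
{B}: service cost 795
{A}: service cost 800
Among all 3 size-1 choices, {C} is lowest.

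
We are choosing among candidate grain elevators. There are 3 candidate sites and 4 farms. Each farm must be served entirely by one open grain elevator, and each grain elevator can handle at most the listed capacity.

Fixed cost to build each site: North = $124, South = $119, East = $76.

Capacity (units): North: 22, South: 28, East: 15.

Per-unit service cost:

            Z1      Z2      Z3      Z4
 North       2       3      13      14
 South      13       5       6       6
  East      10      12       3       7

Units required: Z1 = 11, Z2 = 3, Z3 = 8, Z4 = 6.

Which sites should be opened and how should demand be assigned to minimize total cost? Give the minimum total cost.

Open {North, East}: Z1→North 2·11=22, Z2→North 3·3=9, Z3→East 3·8=24, Z4→East 7·6=42.
Loads: North carries 14/22, East carries 14/15. Service 97; fixed 200; total 297.
Next best feasible plan costs 339.

Minimum total cost: 297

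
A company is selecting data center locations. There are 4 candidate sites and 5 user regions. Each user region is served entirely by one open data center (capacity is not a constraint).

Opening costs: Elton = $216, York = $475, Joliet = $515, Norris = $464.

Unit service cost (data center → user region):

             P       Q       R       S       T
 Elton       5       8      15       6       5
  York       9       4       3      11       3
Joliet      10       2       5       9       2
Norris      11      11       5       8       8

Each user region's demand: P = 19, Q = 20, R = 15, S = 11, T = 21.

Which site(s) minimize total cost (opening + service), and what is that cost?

For any fixed open set, each user region goes to its cheapest open site; total = fixed + service.
{Elton}: P→Elton 5·19=95, Q→Elton 8·20=160, R→Elton 15·15=225, S→Elton 6·11=66, T→Elton 5·21=105. Service 651; fixed 216; total 867.
{York}: P→York 9·19=171, Q→York 4·20=80, R→York 3·15=45, S→York 11·11=121, T→York 3·21=63. Service 480; fixed 475; total 955.
{Joliet}: service 446 + fixed 515 = 961
{Elton, York, Joliet, Norris}: service 288 + fixed 1670 = 1958
No other subset beats 867.

Open Elton only; minimum total cost 867.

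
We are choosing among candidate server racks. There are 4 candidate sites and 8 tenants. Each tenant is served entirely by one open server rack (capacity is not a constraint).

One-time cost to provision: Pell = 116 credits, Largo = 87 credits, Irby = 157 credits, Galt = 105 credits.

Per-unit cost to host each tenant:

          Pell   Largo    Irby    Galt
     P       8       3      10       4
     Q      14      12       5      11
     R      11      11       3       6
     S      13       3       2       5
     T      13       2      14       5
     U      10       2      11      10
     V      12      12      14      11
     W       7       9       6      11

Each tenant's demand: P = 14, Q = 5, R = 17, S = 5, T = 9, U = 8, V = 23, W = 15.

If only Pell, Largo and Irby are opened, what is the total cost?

Each tenant is assigned to its cheapest site among the open ones.
{Pell, Largo, Irby}: P→Largo 3·14=42, Q→Irby 5·5=25, R→Irby 3·17=51, S→Irby 2·5=10, T→Largo 2·9=18, U→Largo 2·8=16, V→Pell 12·23=276, W→Irby 6·15=90. Service 528; fixed 360; total 888.

Total cost: 888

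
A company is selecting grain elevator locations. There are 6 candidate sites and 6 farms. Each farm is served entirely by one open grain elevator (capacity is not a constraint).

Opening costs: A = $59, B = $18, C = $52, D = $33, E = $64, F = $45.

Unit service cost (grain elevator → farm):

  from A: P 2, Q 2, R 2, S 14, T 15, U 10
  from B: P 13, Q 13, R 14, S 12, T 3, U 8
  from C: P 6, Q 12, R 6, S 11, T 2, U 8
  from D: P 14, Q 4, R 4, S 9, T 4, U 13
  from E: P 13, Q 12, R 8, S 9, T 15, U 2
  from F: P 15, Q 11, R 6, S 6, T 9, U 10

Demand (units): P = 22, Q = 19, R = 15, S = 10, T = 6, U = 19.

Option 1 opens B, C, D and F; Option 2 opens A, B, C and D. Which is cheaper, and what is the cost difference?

Option 2 is cheaper by 112.

Option 1: {B, C, D, F}: P→C 6·22=132, Q→D 4·19=76, R→D 4·15=60, S→F 6·10=60, T→C 2·6=12, U→B 8·19=152. Service 492; fixed 148; total 640.
Option 2: {A, B, C, D}: P→A 2·22=44, Q→A 2·19=38, R→A 2·15=30, S→D 9·10=90, T→C 2·6=12, U→B 8·19=152. Service 366; fixed 162; total 528.
Difference: |640 − 528| = 112.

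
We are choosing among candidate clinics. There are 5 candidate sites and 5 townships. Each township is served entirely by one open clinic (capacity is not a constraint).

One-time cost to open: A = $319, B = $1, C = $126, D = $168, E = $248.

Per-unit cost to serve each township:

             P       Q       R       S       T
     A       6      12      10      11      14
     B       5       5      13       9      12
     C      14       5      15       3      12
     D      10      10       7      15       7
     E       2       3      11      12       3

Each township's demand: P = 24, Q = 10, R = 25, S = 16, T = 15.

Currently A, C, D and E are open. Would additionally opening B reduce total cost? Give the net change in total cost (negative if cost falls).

Current service cost with {A, C, D, E}: 346.
Adding B: each township re-picks its cheapest; new service cost 346, saving 0.
Extra fixed cost: 1. Net change = 1 − 0 = 1.
(Totals: 1207 → 1208.)

No — net change +1 (cost rises by 1).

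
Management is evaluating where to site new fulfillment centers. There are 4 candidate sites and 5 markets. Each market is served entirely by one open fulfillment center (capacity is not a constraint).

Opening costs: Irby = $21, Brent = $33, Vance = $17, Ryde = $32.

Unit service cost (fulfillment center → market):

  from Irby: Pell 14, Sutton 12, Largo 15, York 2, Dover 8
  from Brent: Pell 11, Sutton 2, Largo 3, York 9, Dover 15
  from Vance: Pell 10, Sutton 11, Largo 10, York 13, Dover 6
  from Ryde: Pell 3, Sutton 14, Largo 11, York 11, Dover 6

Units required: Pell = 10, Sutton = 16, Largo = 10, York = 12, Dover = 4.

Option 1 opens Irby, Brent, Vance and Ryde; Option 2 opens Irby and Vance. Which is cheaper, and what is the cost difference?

Option 1: {Irby, Brent, Vance, Ryde}: Pell→Ryde 3·10=30, Sutton→Brent 2·16=32, Largo→Brent 3·10=30, York→Irby 2·12=24, Dover→Vance 6·4=24. Service 140; fixed 103; total 243.
Option 2: {Irby, Vance}: Pell→Vance 10·10=100, Sutton→Vance 11·16=176, Largo→Vance 10·10=100, York→Irby 2·12=24, Dover→Vance 6·4=24. Service 424; fixed 38; total 462.
Difference: |243 − 462| = 219.

Option 1 is cheaper by 219.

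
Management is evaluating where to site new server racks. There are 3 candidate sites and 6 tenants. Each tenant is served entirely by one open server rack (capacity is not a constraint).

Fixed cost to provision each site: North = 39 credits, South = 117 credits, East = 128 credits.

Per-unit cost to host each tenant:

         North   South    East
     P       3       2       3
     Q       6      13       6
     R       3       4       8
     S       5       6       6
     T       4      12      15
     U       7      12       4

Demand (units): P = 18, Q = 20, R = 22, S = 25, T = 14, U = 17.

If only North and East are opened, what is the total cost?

Total cost: 656

Each tenant is assigned to its cheapest site among the open ones.
{North, East}: P→North 3·18=54, Q→North 6·20=120, R→North 3·22=66, S→North 5·25=125, T→North 4·14=56, U→East 4·17=68. Service 489; fixed 167; total 656.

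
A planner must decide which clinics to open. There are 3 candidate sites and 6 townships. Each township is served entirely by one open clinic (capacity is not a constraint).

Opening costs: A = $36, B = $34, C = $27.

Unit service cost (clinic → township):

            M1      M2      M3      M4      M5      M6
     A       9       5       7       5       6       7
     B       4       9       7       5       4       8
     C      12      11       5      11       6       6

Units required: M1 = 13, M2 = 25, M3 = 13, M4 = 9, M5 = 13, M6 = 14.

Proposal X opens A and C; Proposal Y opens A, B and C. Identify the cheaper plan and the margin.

Proposal X: {A, C}: M1→A 9·13=117, M2→A 5·25=125, M3→C 5·13=65, M4→A 5·9=45, M5→A 6·13=78, M6→C 6·14=84. Service 514; fixed 63; total 577.
Proposal Y: {A, B, C}: M1→B 4·13=52, M2→A 5·25=125, M3→C 5·13=65, M4→A 5·9=45, M5→B 4·13=52, M6→C 6·14=84. Service 423; fixed 97; total 520.
Difference: |577 − 520| = 57.

Proposal Y is cheaper by 57.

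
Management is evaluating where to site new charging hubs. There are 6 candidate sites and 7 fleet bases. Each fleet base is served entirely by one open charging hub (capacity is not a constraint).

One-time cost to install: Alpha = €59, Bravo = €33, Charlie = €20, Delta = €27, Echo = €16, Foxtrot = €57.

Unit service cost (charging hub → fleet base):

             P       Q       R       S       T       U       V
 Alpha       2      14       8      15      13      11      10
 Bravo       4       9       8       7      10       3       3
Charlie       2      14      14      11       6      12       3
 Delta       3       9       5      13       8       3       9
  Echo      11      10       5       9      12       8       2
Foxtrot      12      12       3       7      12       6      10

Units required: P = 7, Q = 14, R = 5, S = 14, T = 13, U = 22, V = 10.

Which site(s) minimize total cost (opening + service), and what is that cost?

For any fixed open set, each fleet base goes to its cheapest open site; total = fixed + service.
{Bravo, Charlie, Echo}: P→Charlie 2·7=14, Q→Bravo 9·14=126, R→Echo 5·5=25, S→Bravo 7·14=98, T→Charlie 6·13=78, U→Bravo 3·22=66, V→Echo 2·10=20. Service 427; fixed 69; total 496.
{Bravo, Charlie}: P→Charlie 2·7=14, Q→Bravo 9·14=126, R→Bravo 8·5=40, S→Bravo 7·14=98, T→Charlie 6·13=78, U→Bravo 3·22=66, V→Bravo 3·10=30. Service 452; fixed 53; total 505.
{Bravo, Charlie, Delta}: P→Charlie 2·7=14, Q→Bravo 9·14=126, R→Delta 5·5=25, S→Bravo 7·14=98, T→Charlie 6·13=78, U→Bravo 3·22=66, V→Bravo 3·10=30. Service 437; fixed 80; total 517.
{Alpha, Bravo, Charlie, Delta, Echo, Foxtrot}: service 417 + fixed 212 = 629
No other subset beats 496.

Open Bravo, Charlie and Echo; minimum total cost 496.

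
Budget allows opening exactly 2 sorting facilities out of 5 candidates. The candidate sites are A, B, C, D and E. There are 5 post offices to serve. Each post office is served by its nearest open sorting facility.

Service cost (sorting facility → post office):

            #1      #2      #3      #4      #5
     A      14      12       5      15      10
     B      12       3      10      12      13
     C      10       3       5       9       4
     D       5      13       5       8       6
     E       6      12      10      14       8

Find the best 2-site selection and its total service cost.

With exactly 2 open, each post office uses its cheapest among the chosen.
{C, D}: #1→D 5, #2→C 3, #3→C 5, #4→D 8, #5→C 4. Service cost 25.
{B, D}: service cost 27
{C, E}: service cost 27
Among all 10 size-2 choices, {C, D} is lowest.

Choose C and D; total service cost 25.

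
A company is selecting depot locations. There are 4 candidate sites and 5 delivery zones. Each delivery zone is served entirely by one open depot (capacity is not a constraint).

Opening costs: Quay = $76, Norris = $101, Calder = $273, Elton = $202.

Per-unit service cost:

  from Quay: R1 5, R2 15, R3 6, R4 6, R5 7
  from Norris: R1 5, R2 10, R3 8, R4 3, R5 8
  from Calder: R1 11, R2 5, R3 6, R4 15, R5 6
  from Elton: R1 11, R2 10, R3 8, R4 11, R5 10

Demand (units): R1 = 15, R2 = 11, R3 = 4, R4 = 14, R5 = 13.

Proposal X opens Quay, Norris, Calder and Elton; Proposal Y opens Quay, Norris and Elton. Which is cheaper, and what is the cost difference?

Proposal X: {Quay, Norris, Calder, Elton}: R1→Quay 5·15=75, R2→Calder 5·11=55, R3→Quay 6·4=24, R4→Norris 3·14=42, R5→Calder 6·13=78. Service 274; fixed 652; total 926.
Proposal Y: {Quay, Norris, Elton}: R1→Quay 5·15=75, R2→Norris 10·11=110, R3→Quay 6·4=24, R4→Norris 3·14=42, R5→Quay 7·13=91. Service 342; fixed 379; total 721.
Difference: |926 − 721| = 205.

Proposal Y is cheaper by 205.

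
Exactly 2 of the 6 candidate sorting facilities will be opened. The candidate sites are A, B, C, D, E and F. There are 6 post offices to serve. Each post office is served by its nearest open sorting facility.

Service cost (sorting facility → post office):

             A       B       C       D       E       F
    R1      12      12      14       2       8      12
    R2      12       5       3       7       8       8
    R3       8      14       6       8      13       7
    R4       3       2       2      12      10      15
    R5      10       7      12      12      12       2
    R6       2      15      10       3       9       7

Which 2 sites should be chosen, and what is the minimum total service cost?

With exactly 2 open, each post office uses its cheapest among the chosen.
{B, D}: R1→D 2, R2→B 5, R3→D 8, R4→B 2, R5→B 7, R6→D 3. Service cost 27.
{C, D}: service cost 28
{A, D}: service cost 32
Among all 15 size-2 choices, {B, D} is lowest.

Choose B and D; total service cost 27.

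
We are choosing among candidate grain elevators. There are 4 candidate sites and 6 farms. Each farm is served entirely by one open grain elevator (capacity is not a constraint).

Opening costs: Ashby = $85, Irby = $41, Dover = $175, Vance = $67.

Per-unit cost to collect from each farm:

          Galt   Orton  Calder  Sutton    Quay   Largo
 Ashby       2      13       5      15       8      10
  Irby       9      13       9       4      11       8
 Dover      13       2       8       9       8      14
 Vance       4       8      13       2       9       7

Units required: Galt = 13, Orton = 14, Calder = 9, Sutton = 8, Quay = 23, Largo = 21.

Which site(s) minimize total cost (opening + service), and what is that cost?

For any fixed open set, each farm goes to its cheapest open site; total = fixed + service.
{Ashby, Vance}: Galt→Ashby 2·13=26, Orton→Vance 8·14=112, Calder→Ashby 5·9=45, Sutton→Vance 2·8=16, Quay→Ashby 8·23=184, Largo→Vance 7·21=147. Service 530; fixed 152; total 682.
{Vance}: service 651 + fixed 67 = 718
{Ashby, Irby, Vance}: service 530 + fixed 193 = 723
{Ashby, Irby, Dover, Vance}: service 446 + fixed 368 = 814
No other subset beats 682.

Open Ashby and Vance; minimum total cost 682.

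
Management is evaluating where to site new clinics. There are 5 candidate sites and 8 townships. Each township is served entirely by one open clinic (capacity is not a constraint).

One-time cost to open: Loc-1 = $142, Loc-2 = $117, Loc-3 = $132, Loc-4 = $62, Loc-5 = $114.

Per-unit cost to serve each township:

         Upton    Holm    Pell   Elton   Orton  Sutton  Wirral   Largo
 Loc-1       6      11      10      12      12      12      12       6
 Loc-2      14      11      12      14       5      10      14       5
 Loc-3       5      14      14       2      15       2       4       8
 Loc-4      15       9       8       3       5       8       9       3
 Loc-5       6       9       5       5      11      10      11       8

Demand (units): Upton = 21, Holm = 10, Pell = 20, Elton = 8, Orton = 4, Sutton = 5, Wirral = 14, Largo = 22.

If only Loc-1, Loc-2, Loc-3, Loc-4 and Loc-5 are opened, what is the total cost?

Total cost: 1030

Each township is assigned to its cheapest site among the open ones.
{Loc-1, Loc-2, Loc-3, Loc-4, Loc-5}: Upton→Loc-3 5·21=105, Holm→Loc-4 9·10=90, Pell→Loc-5 5·20=100, Elton→Loc-3 2·8=16, Orton→Loc-2 5·4=20, Sutton→Loc-3 2·5=10, Wirral→Loc-3 4·14=56, Largo→Loc-4 3·22=66. Service 463; fixed 567; total 1030.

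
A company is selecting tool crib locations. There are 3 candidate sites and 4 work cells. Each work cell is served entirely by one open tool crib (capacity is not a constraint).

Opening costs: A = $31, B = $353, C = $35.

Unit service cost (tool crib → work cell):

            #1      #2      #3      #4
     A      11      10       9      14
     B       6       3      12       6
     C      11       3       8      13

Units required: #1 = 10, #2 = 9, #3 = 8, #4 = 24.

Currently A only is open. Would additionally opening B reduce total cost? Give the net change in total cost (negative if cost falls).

Current service cost with {A}: 608.
Adding B: each work cell re-picks its cheapest; new service cost 303, saving 305.
Extra fixed cost: 353. Net change = 353 − 305 = 48.
(Totals: 639 → 687.)

No — net change +48 (cost rises by 48).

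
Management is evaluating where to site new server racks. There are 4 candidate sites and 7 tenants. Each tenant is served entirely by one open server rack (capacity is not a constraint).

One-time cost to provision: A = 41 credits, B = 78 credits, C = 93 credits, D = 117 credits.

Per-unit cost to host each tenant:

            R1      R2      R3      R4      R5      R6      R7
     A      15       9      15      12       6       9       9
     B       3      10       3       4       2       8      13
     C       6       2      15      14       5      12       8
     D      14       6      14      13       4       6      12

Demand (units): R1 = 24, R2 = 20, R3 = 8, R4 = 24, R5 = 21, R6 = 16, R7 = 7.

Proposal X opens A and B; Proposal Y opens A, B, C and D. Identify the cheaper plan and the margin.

Proposal X: {A, B}: R1→B 3·24=72, R2→A 9·20=180, R3→B 3·8=24, R4→B 4·24=96, R5→B 2·21=42, R6→B 8·16=128, R7→A 9·7=63. Service 605; fixed 119; total 724.
Proposal Y: {A, B, C, D}: R1→B 3·24=72, R2→C 2·20=40, R3→B 3·8=24, R4→B 4·24=96, R5→B 2·21=42, R6→D 6·16=96, R7→C 8·7=56. Service 426; fixed 329; total 755.
Difference: |724 − 755| = 31.

Proposal X is cheaper by 31.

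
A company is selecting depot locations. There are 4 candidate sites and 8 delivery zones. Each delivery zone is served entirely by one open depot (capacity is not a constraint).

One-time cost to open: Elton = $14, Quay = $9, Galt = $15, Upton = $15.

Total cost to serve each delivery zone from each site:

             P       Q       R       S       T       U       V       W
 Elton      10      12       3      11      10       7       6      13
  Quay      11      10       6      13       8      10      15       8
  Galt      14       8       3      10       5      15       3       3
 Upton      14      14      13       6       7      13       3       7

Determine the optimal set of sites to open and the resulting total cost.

For any fixed open set, each delivery zone goes to its cheapest open site; total = fixed + service.
{Galt}: P→Galt 14, Q→Galt 8, R→Galt 3, S→Galt 10, T→Galt 5, U→Galt 15, V→Galt 3, W→Galt 3. Service 61; fixed 15; total 76.
{Quay, Galt}: service 53 + fixed 24 = 77
{Elton, Galt}: service 49 + fixed 29 = 78
{Elton, Quay, Galt, Upton}: service 45 + fixed 53 = 98
(All 15 nonempty subsets were checked; Galt only is lowest.)

Open Galt only; minimum total cost 76.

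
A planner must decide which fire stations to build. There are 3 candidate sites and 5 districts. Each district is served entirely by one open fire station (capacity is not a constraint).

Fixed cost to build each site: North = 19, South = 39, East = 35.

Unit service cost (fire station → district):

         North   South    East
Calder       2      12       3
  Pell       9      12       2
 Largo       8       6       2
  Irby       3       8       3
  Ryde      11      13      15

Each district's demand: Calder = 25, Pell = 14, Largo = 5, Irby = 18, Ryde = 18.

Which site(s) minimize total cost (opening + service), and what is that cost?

Open North and East; minimum total cost 394.

For any fixed open set, each district goes to its cheapest open site; total = fixed + service.
{North, East}: Calder→North 2·25=50, Pell→East 2·14=28, Largo→East 2·5=10, Irby→North 3·18=54, Ryde→North 11·18=198. Service 340; fixed 54; total 394.
{North, South, East}: service 340 + fixed 93 = 433
{East}: service 437 + fixed 35 = 472
{North}: service 468 + fixed 19 = 487
No other subset beats 394.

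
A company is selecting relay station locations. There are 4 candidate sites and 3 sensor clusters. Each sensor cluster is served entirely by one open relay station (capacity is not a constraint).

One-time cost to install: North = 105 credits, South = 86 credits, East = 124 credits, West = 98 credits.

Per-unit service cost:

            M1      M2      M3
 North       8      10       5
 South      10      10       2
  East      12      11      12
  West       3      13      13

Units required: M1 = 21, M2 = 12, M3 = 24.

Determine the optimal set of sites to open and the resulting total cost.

Open South and West; minimum total cost 415.

For any fixed open set, each sensor cluster goes to its cheapest open site; total = fixed + service.
{South, West}: M1→West 3·21=63, M2→South 10·12=120, M3→South 2·24=48. Service 231; fixed 184; total 415.
{South}: M1→South 10·21=210, M2→South 10·12=120, M3→South 2·24=48. Service 378; fixed 86; total 464.
{North, West}: service 303 + fixed 203 = 506
{North, South, East, West}: service 231 + fixed 413 = 644
(All 15 nonempty subsets were checked; South and West is lowest.)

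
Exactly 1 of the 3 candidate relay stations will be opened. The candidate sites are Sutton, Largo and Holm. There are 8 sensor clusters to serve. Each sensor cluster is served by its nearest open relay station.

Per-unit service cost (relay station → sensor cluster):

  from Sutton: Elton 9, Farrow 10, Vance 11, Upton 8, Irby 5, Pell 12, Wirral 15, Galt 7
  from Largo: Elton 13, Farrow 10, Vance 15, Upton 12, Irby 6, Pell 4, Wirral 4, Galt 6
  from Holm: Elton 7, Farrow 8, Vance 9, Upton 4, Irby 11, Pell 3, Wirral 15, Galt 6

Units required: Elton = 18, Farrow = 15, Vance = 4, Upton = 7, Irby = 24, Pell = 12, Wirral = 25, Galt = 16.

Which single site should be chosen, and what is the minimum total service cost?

With exactly 1 open, each sensor cluster uses its cheapest among the chosen.
{Largo}: Elton→Largo 13·18=234, Farrow→Largo 10·15=150, Vance→Largo 15·4=60, Upton→Largo 12·7=84, Irby→Largo 6·24=144, Pell→Largo 4·12=48, Wirral→Largo 4·25=100, Galt→Largo 6·16=96. Service cost 916.
{Holm}: service cost 1081
{Sutton}: service cost 1163
Among all 3 size-1 choices, {Largo} is lowest.

Choose Largo only; total service cost 916.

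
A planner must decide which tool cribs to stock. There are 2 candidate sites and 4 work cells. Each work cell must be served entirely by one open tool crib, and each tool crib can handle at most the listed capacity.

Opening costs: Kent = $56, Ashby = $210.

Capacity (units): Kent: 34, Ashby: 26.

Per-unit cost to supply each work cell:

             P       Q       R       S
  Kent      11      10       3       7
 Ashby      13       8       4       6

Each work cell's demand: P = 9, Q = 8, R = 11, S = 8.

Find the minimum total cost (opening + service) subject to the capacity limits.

Minimum total cost: 510

Open {Kent, Ashby}: P→Kent 11·9=99, Q→Ashby 8·8=64, R→Kent 3·11=33, S→Ashby 6·8=48.
Loads: Kent carries 20/34, Ashby carries 16/26. Service 244; fixed 266; total 510.
Next best feasible plan costs 518.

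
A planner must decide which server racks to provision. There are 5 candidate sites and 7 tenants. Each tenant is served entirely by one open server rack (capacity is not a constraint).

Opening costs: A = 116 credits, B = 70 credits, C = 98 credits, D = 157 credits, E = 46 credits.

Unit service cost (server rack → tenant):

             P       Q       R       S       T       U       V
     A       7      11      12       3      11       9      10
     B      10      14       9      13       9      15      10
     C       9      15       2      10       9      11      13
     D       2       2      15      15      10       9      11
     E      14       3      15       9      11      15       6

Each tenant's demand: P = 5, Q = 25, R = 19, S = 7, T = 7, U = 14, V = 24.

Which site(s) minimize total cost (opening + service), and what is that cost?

For any fixed open set, each tenant goes to its cheapest open site; total = fixed + service.
{C, E}: P→C 9·5=45, Q→E 3·25=75, R→C 2·19=38, S→E 9·7=63, T→C 9·7=63, U→C 11·14=154, V→E 6·24=144. Service 582; fixed 144; total 726.
{A, C, E}: P→A 7·5=35, Q→E 3·25=75, R→C 2·19=38, S→A 3·7=21, T→C 9·7=63, U→A 9·14=126, V→E 6·24=144. Service 502; fixed 260; total 762.
{C, D, E}: P→D 2·5=10, Q→D 2·25=50, R→C 2·19=38, S→E 9·7=63, T→C 9·7=63, U→D 9·14=126, V→E 6·24=144. Service 494; fixed 301; total 795.
{A, B, C, D, E}: P→D 2·5=10, Q→D 2·25=50, R→C 2·19=38, S→A 3·7=21, T→B 9·7=63, U→A 9·14=126, V→E 6·24=144. Service 452; fixed 487; total 939.
No other subset beats 726.

Open C and E; minimum total cost 726.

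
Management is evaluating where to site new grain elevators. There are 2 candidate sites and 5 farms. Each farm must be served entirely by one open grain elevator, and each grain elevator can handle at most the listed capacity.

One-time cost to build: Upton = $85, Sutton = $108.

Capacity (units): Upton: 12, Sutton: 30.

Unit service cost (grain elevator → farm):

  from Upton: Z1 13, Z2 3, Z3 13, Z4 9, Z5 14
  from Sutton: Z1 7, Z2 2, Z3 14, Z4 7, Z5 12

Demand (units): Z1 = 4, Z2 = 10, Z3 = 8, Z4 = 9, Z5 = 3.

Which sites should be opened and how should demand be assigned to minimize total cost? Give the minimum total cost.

Minimum total cost: 444

Open {Upton, Sutton}: Z1→Sutton 7·4=28, Z2→Sutton 2·10=20, Z3→Upton 13·8=104, Z4→Sutton 7·9=63, Z5→Sutton 12·3=36.
Loads: Upton carries 8/12, Sutton carries 26/30. Service 251; fixed 193; total 444.
Next best feasible plan costs 450.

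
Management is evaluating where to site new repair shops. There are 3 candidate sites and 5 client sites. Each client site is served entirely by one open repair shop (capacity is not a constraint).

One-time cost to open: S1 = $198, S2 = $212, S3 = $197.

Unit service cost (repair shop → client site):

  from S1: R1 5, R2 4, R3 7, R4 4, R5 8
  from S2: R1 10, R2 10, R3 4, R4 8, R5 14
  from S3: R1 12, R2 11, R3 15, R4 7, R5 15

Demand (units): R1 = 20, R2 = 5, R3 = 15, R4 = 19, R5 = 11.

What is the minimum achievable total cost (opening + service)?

For any fixed open set, each client site goes to its cheapest open site; total = fixed + service.
{S1}: R1→S1 5·20=100, R2→S1 4·5=20, R3→S1 7·15=105, R4→S1 4·19=76, R5→S1 8·11=88. Service 389; fixed 198; total 587.
{S1, S2}: service 344 + fixed 410 = 754
{S1, S3}: service 389 + fixed 395 = 784
{S1, S2, S3}: service 344 + fixed 607 = 951
(All 7 nonempty subsets were checked; S1 only is lowest.)

Minimum total cost: 587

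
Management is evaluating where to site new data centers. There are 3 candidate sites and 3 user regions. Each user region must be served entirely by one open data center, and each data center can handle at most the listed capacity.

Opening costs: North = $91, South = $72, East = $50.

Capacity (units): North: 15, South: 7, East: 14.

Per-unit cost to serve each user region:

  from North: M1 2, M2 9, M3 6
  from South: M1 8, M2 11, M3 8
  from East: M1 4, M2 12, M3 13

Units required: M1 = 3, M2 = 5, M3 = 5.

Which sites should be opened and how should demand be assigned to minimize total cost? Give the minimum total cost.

Minimum total cost: 172

Open {North}: M1→North 2·3=6, M2→North 9·5=45, M3→North 6·5=30.
Loads: North carries 13/15. Service 81; fixed 91; total 172.
Next best feasible plan costs 187.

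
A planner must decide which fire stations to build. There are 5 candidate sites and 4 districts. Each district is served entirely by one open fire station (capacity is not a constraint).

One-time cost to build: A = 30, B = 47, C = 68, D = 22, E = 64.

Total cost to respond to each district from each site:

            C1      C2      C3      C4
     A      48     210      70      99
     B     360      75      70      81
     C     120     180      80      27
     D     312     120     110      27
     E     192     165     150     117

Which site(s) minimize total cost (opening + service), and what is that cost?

For any fixed open set, each district goes to its cheapest open site; total = fixed + service.
{A, D}: C1→A 48, C2→D 120, C3→A 70, C4→D 27. Service 265; fixed 52; total 317.
{A, B, D}: service 220 + fixed 99 = 319
{A, B}: C1→A 48, C2→B 75, C3→A 70, C4→B 81. Service 274; fixed 77; total 351.
{A, B, C, D, E}: service 220 + fixed 231 = 451
No other subset beats 317.

Open A and D; minimum total cost 317.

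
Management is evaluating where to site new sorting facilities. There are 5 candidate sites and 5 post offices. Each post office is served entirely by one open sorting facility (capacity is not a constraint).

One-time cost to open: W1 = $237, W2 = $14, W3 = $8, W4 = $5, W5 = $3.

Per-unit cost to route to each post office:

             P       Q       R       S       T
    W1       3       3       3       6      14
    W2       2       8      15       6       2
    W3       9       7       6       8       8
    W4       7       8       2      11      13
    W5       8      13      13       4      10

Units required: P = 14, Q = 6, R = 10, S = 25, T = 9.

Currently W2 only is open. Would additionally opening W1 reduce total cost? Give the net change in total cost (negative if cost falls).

No — net change +87 (cost rises by 87).

Current service cost with {W2}: 394.
Adding W1: each post office re-picks its cheapest; new service cost 244, saving 150.
Extra fixed cost: 237. Net change = 237 − 150 = 87.
(Totals: 408 → 495.)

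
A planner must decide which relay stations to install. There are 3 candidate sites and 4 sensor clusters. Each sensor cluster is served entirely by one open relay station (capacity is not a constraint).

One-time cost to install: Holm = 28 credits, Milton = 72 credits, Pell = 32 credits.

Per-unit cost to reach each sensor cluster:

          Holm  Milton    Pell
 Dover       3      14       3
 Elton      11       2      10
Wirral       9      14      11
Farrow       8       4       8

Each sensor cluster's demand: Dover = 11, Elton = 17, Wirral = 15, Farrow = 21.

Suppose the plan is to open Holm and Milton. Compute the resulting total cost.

Each sensor cluster is assigned to its cheapest site among the open ones.
{Holm, Milton}: Dover→Holm 3·11=33, Elton→Milton 2·17=34, Wirral→Holm 9·15=135, Farrow→Milton 4·21=84. Service 286; fixed 100; total 386.

Total cost: 386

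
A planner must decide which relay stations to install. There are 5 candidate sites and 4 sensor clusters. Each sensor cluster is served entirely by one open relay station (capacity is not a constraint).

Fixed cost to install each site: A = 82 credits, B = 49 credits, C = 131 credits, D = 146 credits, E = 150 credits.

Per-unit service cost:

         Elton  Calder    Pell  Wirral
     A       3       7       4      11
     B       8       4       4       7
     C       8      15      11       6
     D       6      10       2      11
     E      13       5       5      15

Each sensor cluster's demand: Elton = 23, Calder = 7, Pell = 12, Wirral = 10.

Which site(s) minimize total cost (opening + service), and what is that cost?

For any fixed open set, each sensor cluster goes to its cheapest open site; total = fixed + service.
{A, B}: Elton→A 3·23=69, Calder→B 4·7=28, Pell→A 4·12=48, Wirral→B 7·10=70. Service 215; fixed 131; total 346.
{A}: Elton→A 3·23=69, Calder→A 7·7=49, Pell→A 4·12=48, Wirral→A 11·10=110. Service 276; fixed 82; total 358.
{B}: service 330 + fixed 49 = 379
{A, B, C, D, E}: Elton→A 3·23=69, Calder→B 4·7=28, Pell→D 2·12=24, Wirral→C 6·10=60. Service 181; fixed 558; total 739.
No other subset beats 346.

Open A and B; minimum total cost 346.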